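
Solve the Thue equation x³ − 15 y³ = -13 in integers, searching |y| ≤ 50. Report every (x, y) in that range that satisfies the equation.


The equation is x³ - 15y³ = -13. For fixed y, x³ = 15·y³ − 13, so a solution requires the RHS to be a perfect cube.
Strategy: iterate y from -50 to 50, compute RHS = 15·y³ − 13, and check whether it is a (positive or negative) perfect cube.
Check small values of y:
  y = 0: RHS = -13 is not a perfect cube.
  y = 1: RHS = 2 is not a perfect cube.
  y = -1: RHS = -28 is not a perfect cube.
  y = 2: RHS = 107 is not a perfect cube.
  y = -2: RHS = -133 is not a perfect cube.
  y = 3: RHS = 392 is not a perfect cube.
  y = -3: RHS = -418 is not a perfect cube.
Continuing the search up to |y| = 50 finds no solutions either.
No (x, y) in the scanned range satisfies the equation.

No integer solutions with |y| ≤ 50.


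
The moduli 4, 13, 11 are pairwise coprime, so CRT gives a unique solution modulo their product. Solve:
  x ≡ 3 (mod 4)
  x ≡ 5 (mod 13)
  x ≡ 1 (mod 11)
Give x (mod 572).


Moduli 4, 13, 11 are pairwise coprime; by CRT there is a unique solution modulo M = 4 · 13 · 11 = 572.
Solve pairwise, accumulating the modulus:
  Start with x ≡ 3 (mod 4).
  Combine with x ≡ 5 (mod 13): since gcd(4, 13) = 1, we get a unique residue mod 52.
    Write x = 3 + 4·t and substitute into x ≡ 5 (mod 13): 4·t ≡ 5 − 3 = 2 (mod 13).
    The inverse of 4 mod 13 is 10 (since 4·10 = 40 = 3·13 + 1), so t ≡ 10·2 = 20 ≡ 7 (mod 13).
    Then x = 3 + 4·7 = 31, valid modulo lcm(4, 13) = 52: x ≡ 31 (mod 52).
  Combine with x ≡ 1 (mod 11): since gcd(52, 11) = 1, we get a unique residue mod 572.
    Write x = 31 + 52·t and substitute into x ≡ 1 (mod 11): 52·t ≡ 1 − 31 = -30 (mod 11).
    Reduce coefficients mod 11: 8·t ≡ 3 (mod 11).
    The inverse of 8 mod 11 is 7 (since 8·7 = 56 = 5·11 + 1), so t ≡ 7·3 = 21 ≡ 10 (mod 11).
    Then x = 31 + 52·10 = 551, valid modulo lcm(52, 11) = 572: x ≡ 551 (mod 572).
Verify: 551 mod 4 = 3 ✓, 551 mod 13 = 5 ✓, 551 mod 11 = 1 ✓.

x ≡ 551 (mod 572).


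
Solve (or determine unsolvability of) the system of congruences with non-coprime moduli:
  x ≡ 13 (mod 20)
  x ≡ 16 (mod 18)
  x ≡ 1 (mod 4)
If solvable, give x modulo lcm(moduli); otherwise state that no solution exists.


Moduli 20, 18, 4 are not pairwise coprime, so CRT works modulo lcm(m_i) when all pairwise compatibility conditions hold.
Pairwise compatibility: gcd(m_i, m_j) must divide a_i - a_j for every pair.
Merge one congruence at a time:
  Start: x ≡ 13 (mod 20).
  Combine with x ≡ 16 (mod 18): gcd(20, 18) = 2, and 16 - 13 = 3 is NOT divisible by 2.
    ⇒ system is inconsistent (no integer solution).

No solution (the system is inconsistent).


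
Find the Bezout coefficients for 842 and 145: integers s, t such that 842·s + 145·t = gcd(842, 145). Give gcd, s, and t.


Euclidean algorithm on (842, 145) — divide until remainder is 0:
  842 = 5 · 145 + 117
  145 = 1 · 117 + 28
  117 = 4 · 28 + 5
  28 = 5 · 5 + 3
  5 = 1 · 3 + 2
  3 = 1 · 2 + 1
  2 = 2 · 1 + 0
gcd(842, 145) = 1.
Track Bezout coefficients alongside the remainders: start with r₀ = 842 = a·1 + b·0 (s = 1, t = 0) and r₁ = 145 = a·0 + b·1 (s = 0, t = 1); each new remainder r_{k+1} = r_{k-1} − q_k·r_k inherits s_{k+1} = s_{k-1} − q_k·s_k, t_{k+1} = t_{k-1} − q_k·t_k, so r_k = a·s_k + b·t_k at every step:
  q = 5: r = 117, s = 1 − 5·0 = 1, t = 0 − 5·1 = -5  (check: 842·1 + 145·(-5) = 117)
  q = 1: r = 28, s = 0 − 1·1 = -1, t = 1 − 1·(-5) = 6  (check: 842·(-1) + 145·6 = 28)
  q = 4: r = 5, s = 1 − 4·(-1) = 5, t = -5 − 4·6 = -29  (check: 842·5 + 145·(-29) = 5)
  q = 5: r = 3, s = -1 − 5·5 = -26, t = 6 − 5·(-29) = 151  (check: 842·(-26) + 145·151 = 3)
  q = 1: r = 2, s = 5 − 1·(-26) = 31, t = -29 − 1·151 = -180  (check: 842·31 + 145·(-180) = 2)
  q = 1: r = 1, s = -26 − 1·31 = -57, t = 151 − 1·(-180) = 331  (check: 842·(-57) + 145·331 = 1)
The row with r = 1 (the gcd) gives the Bezout coefficients s = -57, t = 331.
Result: 842 · (-57) + 145 · (331) = 1.

gcd(842, 145) = 1; s = -57, t = 331 (check: 842·(-57) + 145·331 = 1).


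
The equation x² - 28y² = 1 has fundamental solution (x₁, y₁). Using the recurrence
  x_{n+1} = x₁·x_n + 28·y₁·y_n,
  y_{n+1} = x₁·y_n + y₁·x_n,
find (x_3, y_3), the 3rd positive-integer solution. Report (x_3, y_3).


Step 1: Find the fundamental solution (x₁, y₁) of x² - 28y² = 1.
  Expand √28 as a continued fraction. a₀ = ⌊√28⌋ = 5; iterate m_{k+1} = d_k·a_k − m_k, d_{k+1} = (28 − m_{k+1}²)/d_k, a_{k+1} = ⌊(a₀ + m_{k+1})/d_{k+1}⌋ (starting m₀ = 0, d₀ = 1), with convergents p_k = a_k·p_{k-1} + p_{k-2}, q_k = a_k·q_{k-1} + q_{k-2} (p₋₁ = 1, q₋₁ = 0):
  k = 0: a₀ = 5; p₀/q₀ = 5/1; p₀² − 28·q₀² = 25 − 28 = -3.
  k = 1: m = 5, d = 3, a = ⌊(5 + 5)/3⌋ = 3; p/q = (3·5 + 1)/(3·1 + 0) = 16/3; p² − 28·q² = 256 − 252 = 4.
  k = 2: m = 4, d = 4, a = ⌊(5 + 4)/4⌋ = 2; p/q = (2·16 + 5)/(2·3 + 1) = 37/7; p² − 28·q² = 1369 − 1372 = -3.
  k = 3: m = 4, d = 3, a = ⌊(5 + 4)/3⌋ = 3; p/q = (3·37 + 16)/(3·7 + 3) = 127/24; p² − 28·q² = 16129 − 16128 = 1.
  The first convergent with p² − 28·q² = 1 gives the fundamental solution (x₁, y₁) = (127, 24).
Step 2: Apply the recurrence (x_{n+1}, y_{n+1}) = (x₁x_n + 28y₁y_n, x₁y_n + y₁x_n) repeatedly.
  From (x_1, y_1) = (127, 24): x_2 = 127·127 + 28·24·24 = 32257; y_2 = 127·24 + 24·127 = 6096.
  From (x_2, y_2) = (32257, 6096): x_3 = 127·32257 + 28·24·6096 = 8193151; y_3 = 127·6096 + 24·32257 = 1548360.
Step 3: Verify x_3² - 28·y_3² = 67127723308801 - 67127723308800 = 1 (should be 1). ✓

(x_1, y_1) = (127, 24); (x_3, y_3) = (8193151, 1548360).


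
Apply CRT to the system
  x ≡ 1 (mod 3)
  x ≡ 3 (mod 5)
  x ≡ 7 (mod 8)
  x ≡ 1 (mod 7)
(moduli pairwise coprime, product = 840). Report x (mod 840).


Product of moduli M = 3 · 5 · 8 · 7 = 840.
Merge one congruence at a time:
  Start: x ≡ 1 (mod 3).
  Combine with x ≡ 3 (mod 5); new modulus lcm = 15.
    Write x = 1 + 3·t and substitute into x ≡ 3 (mod 5): 3·t ≡ 3 − 1 = 2 (mod 5).
    The inverse of 3 mod 5 is 2 (since 3·2 = 6 = 1·5 + 1), so t ≡ 2·2 = 4 ≡ 4 (mod 5).
    Then x = 1 + 3·4 = 13, valid modulo lcm(3, 5) = 15: x ≡ 13 (mod 15).
  Combine with x ≡ 7 (mod 8); new modulus lcm = 120.
    Write x = 13 + 15·t and substitute into x ≡ 7 (mod 8): 15·t ≡ 7 − 13 = -6 (mod 8).
    Reduce coefficients mod 8: 7·t ≡ 2 (mod 8).
    The inverse of 7 mod 8 is 7 (since 7·7 = 49 = 6·8 + 1), so t ≡ 7·2 = 14 ≡ 6 (mod 8).
    Then x = 13 + 15·6 = 103, valid modulo lcm(15, 8) = 120: x ≡ 103 (mod 120).
  Combine with x ≡ 1 (mod 7); new modulus lcm = 840.
    Write x = 103 + 120·t and substitute into x ≡ 1 (mod 7): 120·t ≡ 1 − 103 = -102 (mod 7).
    Reduce coefficients mod 7: 1·t ≡ 3 (mod 7).
    So t ≡ 3 (mod 7).
    Then x = 103 + 120·3 = 463, valid modulo lcm(120, 7) = 840: x ≡ 463 (mod 840).
Verify against each original: 463 mod 3 = 1, 463 mod 5 = 3, 463 mod 8 = 7, 463 mod 7 = 1.

x ≡ 463 (mod 840).


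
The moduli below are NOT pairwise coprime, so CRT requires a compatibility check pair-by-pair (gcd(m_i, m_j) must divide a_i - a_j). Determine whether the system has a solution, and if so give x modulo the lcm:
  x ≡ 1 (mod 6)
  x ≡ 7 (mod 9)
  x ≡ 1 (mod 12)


Moduli 6, 9, 12 are not pairwise coprime, so CRT works modulo lcm(m_i) when all pairwise compatibility conditions hold.
Pairwise compatibility: gcd(m_i, m_j) must divide a_i - a_j for every pair.
Merge one congruence at a time:
  Start: x ≡ 1 (mod 6).
  Combine with x ≡ 7 (mod 9): gcd(6, 9) = 3; 7 - 1 = 6, which IS divisible by 3, so compatible.
    Write x = 1 + 6·t and substitute into x ≡ 7 (mod 9): 6·t ≡ 7 − 1 = 6 (mod 9).
    Divide the congruence (and modulus) by g = 3: 2·t ≡ 2 (mod 3).
    The inverse of 2 mod 3 is 2 (since 2·2 = 4 = 1·3 + 1), so t ≡ 2·2 = 4 ≡ 1 (mod 3).
    Then x = 1 + 6·1 = 7, valid modulo lcm(6, 9) = 18: x ≡ 7 (mod 18).
  Combine with x ≡ 1 (mod 12): gcd(18, 12) = 6; 1 - 7 = -6, which IS divisible by 6, so compatible.
    Write x = 7 + 18·t and substitute into x ≡ 1 (mod 12): 18·t ≡ 1 − 7 = -6 (mod 12).
    Divide the congruence (and modulus) by g = 6: 3·t ≡ -1 (mod 2).
    Reduce coefficients mod 2: 1·t ≡ 1 (mod 2).
    So t ≡ 1 (mod 2).
    Then x = 7 + 18·1 = 25, valid modulo lcm(18, 12) = 36: x ≡ 25 (mod 36).
Verify: 25 mod 6 = 1, 25 mod 9 = 7, 25 mod 12 = 1.

x ≡ 25 (mod 36).


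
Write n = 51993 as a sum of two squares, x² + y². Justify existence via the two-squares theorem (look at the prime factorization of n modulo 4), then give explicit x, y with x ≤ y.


Step 1: Factor n = 51993 = 3^2 · 53 · 109.
Step 2: Check the mod-4 condition on each prime factor: 3 ≡ 3 (mod 4), exponent 2 (must be even); 53 ≡ 1 (mod 4), exponent 1; 109 ≡ 1 (mod 4), exponent 1.
All primes ≡ 3 (mod 4) appear to even exponent (or don't appear), so by the two-squares theorem n IS expressible as a sum of two squares.
Step 3: Build a representation. Group n = k² · m with k = 3 and m = 53 · 109 = 5777 (a product of primes ≡ 1 (mod 4)); a representation of m scales to one of n via (k·x)² + (k·y)² = k²(x² + y²). Each prime p ≡ 1 (mod 4) is itself a sum of two squares; find a² by testing p − a² for a perfect square:
  53: 53 − 1² = 52, 53 − 2² = 49 = 7² ⇒ 53 = 2² + 7².
  109: 109 − 1² = 108, 109 − 2² = 105, 109 − 3² = 100 = 10² ⇒ 109 = 3² + 10².
  Combine using the Brahmagupta–Fibonacci identity (a² + b²)(c² + d²) = (ac − bd)² + (ad + bc)² = (ac + bd)² + (ad − bc)²:
  53 · 109 = 5777: from (2² + 7²)(3² + 10²), take (2·3 − 7·10, 2·10 + 7·3) = (6 − 70, 20 + 21) = (-64, 41); dropping signs (only squares matter) gives (64, 41); check 64² + 41² = 4096 + 1681 = 5777 ✓.
  Scale by k = 3: (3·64, 3·41) = (192, 123).
Step 4: Order so x ≤ y and verify: 123² + 192² = 15129 + 36864 = 51993 = n. ✓

n = 51993 = 123² + 192² (one valid representation with x ≤ y).


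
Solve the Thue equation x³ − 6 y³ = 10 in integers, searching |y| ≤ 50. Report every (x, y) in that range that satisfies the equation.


The equation is x³ - 6y³ = 10. For fixed y, x³ = 6·y³ + 10, so a solution requires the RHS to be a perfect cube.
Strategy: iterate y from -50 to 50, compute RHS = 6·y³ + 10, and check whether it is a (positive or negative) perfect cube.
Check small values of y:
  y = 0: RHS = 10 is not a perfect cube.
  y = 1: RHS = 16 is not a perfect cube.
  y = -1: RHS = 4 is not a perfect cube.
  y = 2: RHS = 58 is not a perfect cube.
  y = -2: RHS = -38 is not a perfect cube.
  y = 3: RHS = 172 is not a perfect cube.
  y = -3: RHS = -152 is not a perfect cube.
Continuing the search up to |y| = 50 finds no solutions either.
No (x, y) in the scanned range satisfies the equation.

No integer solutions with |y| ≤ 50.


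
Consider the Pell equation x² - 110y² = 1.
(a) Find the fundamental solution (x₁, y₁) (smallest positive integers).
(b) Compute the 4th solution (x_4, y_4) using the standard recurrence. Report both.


Step 1: Find the fundamental solution (x₁, y₁) of x² - 110y² = 1.
  Expand √110 as a continued fraction. a₀ = ⌊√110⌋ = 10; iterate m_{k+1} = d_k·a_k − m_k, d_{k+1} = (110 − m_{k+1}²)/d_k, a_{k+1} = ⌊(a₀ + m_{k+1})/d_{k+1}⌋ (starting m₀ = 0, d₀ = 1), with convergents p_k = a_k·p_{k-1} + p_{k-2}, q_k = a_k·q_{k-1} + q_{k-2} (p₋₁ = 1, q₋₁ = 0):
  k = 0: a₀ = 10; p₀/q₀ = 10/1; p₀² − 110·q₀² = 100 − 110 = -10.
  k = 1: m = 10, d = 10, a = ⌊(10 + 10)/10⌋ = 2; p/q = (2·10 + 1)/(2·1 + 0) = 21/2; p² − 110·q² = 441 − 440 = 1.
  The first convergent with p² − 110·q² = 1 gives the fundamental solution (x₁, y₁) = (21, 2).
Step 2: Apply the recurrence (x_{n+1}, y_{n+1}) = (x₁x_n + 110y₁y_n, x₁y_n + y₁x_n) repeatedly.
  From (x_1, y_1) = (21, 2): x_2 = 21·21 + 110·2·2 = 881; y_2 = 21·2 + 2·21 = 84.
  From (x_2, y_2) = (881, 84): x_3 = 21·881 + 110·2·84 = 36981; y_3 = 21·84 + 2·881 = 3526.
  From (x_3, y_3) = (36981, 3526): x_4 = 21·36981 + 110·2·3526 = 1552321; y_4 = 21·3526 + 2·36981 = 148008.
Step 3: Verify x_4² - 110·y_4² = 2409700487041 - 2409700487040 = 1 (should be 1). ✓

(x_1, y_1) = (21, 2); (x_4, y_4) = (1552321, 148008).


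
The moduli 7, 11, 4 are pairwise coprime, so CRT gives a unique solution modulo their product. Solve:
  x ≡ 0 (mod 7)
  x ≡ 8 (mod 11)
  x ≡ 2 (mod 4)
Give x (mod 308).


Moduli 7, 11, 4 are pairwise coprime; by CRT there is a unique solution modulo M = 7 · 11 · 4 = 308.
Solve pairwise, accumulating the modulus:
  Start with x ≡ 0 (mod 7).
  Combine with x ≡ 8 (mod 11): since gcd(7, 11) = 1, we get a unique residue mod 77.
    Write x = 0 + 7·t and substitute into x ≡ 8 (mod 11): 7·t ≡ 8 − 0 = 8 (mod 11).
    The inverse of 7 mod 11 is 8 (since 7·8 = 56 = 5·11 + 1), so t ≡ 8·8 = 64 ≡ 9 (mod 11).
    Then x = 0 + 7·9 = 63, valid modulo lcm(7, 11) = 77: x ≡ 63 (mod 77).
  Combine with x ≡ 2 (mod 4): since gcd(77, 4) = 1, we get a unique residue mod 308.
    Write x = 63 + 77·t and substitute into x ≡ 2 (mod 4): 77·t ≡ 2 − 63 = -61 (mod 4).
    Reduce coefficients mod 4: 1·t ≡ 3 (mod 4).
    So t ≡ 3 (mod 4).
    Then x = 63 + 77·3 = 294, valid modulo lcm(77, 4) = 308: x ≡ 294 (mod 308).
Verify: 294 mod 7 = 0 ✓, 294 mod 11 = 8 ✓, 294 mod 4 = 2 ✓.

x ≡ 294 (mod 308).


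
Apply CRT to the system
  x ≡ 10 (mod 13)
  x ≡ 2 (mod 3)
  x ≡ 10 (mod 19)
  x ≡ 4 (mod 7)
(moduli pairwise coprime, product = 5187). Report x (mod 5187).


Product of moduli M = 13 · 3 · 19 · 7 = 5187.
Merge one congruence at a time:
  Start: x ≡ 10 (mod 13).
  Combine with x ≡ 2 (mod 3); new modulus lcm = 39.
    Write x = 10 + 13·t and substitute into x ≡ 2 (mod 3): 13·t ≡ 2 − 10 = -8 (mod 3).
    Reduce coefficients mod 3: 1·t ≡ 1 (mod 3).
    So t ≡ 1 (mod 3).
    Then x = 10 + 13·1 = 23, valid modulo lcm(13, 3) = 39: x ≡ 23 (mod 39).
  Combine with x ≡ 10 (mod 19); new modulus lcm = 741.
    Write x = 23 + 39·t and substitute into x ≡ 10 (mod 19): 39·t ≡ 10 − 23 = -13 (mod 19).
    Reduce coefficients mod 19: 1·t ≡ 6 (mod 19).
    So t ≡ 6 (mod 19).
    Then x = 23 + 39·6 = 257, valid modulo lcm(39, 19) = 741: x ≡ 257 (mod 741).
  Combine with x ≡ 4 (mod 7); new modulus lcm = 5187.
    Write x = 257 + 741·t and substitute into x ≡ 4 (mod 7): 741·t ≡ 4 − 257 = -253 (mod 7).
    Reduce coefficients mod 7: 6·t ≡ 6 (mod 7).
    The inverse of 6 mod 7 is 6 (since 6·6 = 36 = 5·7 + 1), so t ≡ 6·6 = 36 ≡ 1 (mod 7).
    Then x = 257 + 741·1 = 998, valid modulo lcm(741, 7) = 5187: x ≡ 998 (mod 5187).
Verify against each original: 998 mod 13 = 10, 998 mod 3 = 2, 998 mod 19 = 10, 998 mod 7 = 4.

x ≡ 998 (mod 5187).


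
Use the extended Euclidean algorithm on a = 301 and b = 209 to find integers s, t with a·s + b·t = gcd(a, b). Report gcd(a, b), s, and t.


Euclidean algorithm on (301, 209) — divide until remainder is 0:
  301 = 1 · 209 + 92
  209 = 2 · 92 + 25
  92 = 3 · 25 + 17
  25 = 1 · 17 + 8
  17 = 2 · 8 + 1
  8 = 8 · 1 + 0
gcd(301, 209) = 1.
Track Bezout coefficients alongside the remainders: start with r₀ = 301 = a·1 + b·0 (s = 1, t = 0) and r₁ = 209 = a·0 + b·1 (s = 0, t = 1); each new remainder r_{k+1} = r_{k-1} − q_k·r_k inherits s_{k+1} = s_{k-1} − q_k·s_k, t_{k+1} = t_{k-1} − q_k·t_k, so r_k = a·s_k + b·t_k at every step:
  q = 1: r = 92, s = 1 − 1·0 = 1, t = 0 − 1·1 = -1  (check: 301·1 + 209·(-1) = 92)
  q = 2: r = 25, s = 0 − 2·1 = -2, t = 1 − 2·(-1) = 3  (check: 301·(-2) + 209·3 = 25)
  q = 3: r = 17, s = 1 − 3·(-2) = 7, t = -1 − 3·3 = -10  (check: 301·7 + 209·(-10) = 17)
  q = 1: r = 8, s = -2 − 1·7 = -9, t = 3 − 1·(-10) = 13  (check: 301·(-9) + 209·13 = 8)
  q = 2: r = 1, s = 7 − 2·(-9) = 25, t = -10 − 2·13 = -36  (check: 301·25 + 209·(-36) = 1)
The row with r = 1 (the gcd) gives the Bezout coefficients s = 25, t = -36.
Result: 301 · (25) + 209 · (-36) = 1.

gcd(301, 209) = 1; s = 25, t = -36 (check: 301·25 + 209·(-36) = 1).


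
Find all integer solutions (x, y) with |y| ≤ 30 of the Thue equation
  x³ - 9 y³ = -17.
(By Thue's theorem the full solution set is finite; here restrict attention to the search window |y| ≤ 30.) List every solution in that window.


The equation is x³ - 9y³ = -17. For fixed y, x³ = 9·y³ − 17, so a solution requires the RHS to be a perfect cube.
Strategy: iterate y from -30 to 30, compute RHS = 9·y³ − 17, and check whether it is a (positive or negative) perfect cube.
Check small values of y:
  y = 0: RHS = -17 is not a perfect cube.
  y = 1: RHS = -8 = (-2)³ ⇒ x = -2 works.
  y = -1: RHS = -26 is not a perfect cube.
  y = 2: RHS = 55 is not a perfect cube.
  y = -2: RHS = -89 is not a perfect cube.
  y = 3: RHS = 226 is not a perfect cube.
  y = -3: RHS = -260 is not a perfect cube.
Continuing, at y = 25: RHS = 140608 = (52)³ ⇒ x = 52 works.
Searching the remaining y in |y| ≤ 30 finds no further solutions.
Collected solutions: (-2, 1), (52, 25).

Solutions (with |y| ≤ 30): (-2, 1), (52, 25).


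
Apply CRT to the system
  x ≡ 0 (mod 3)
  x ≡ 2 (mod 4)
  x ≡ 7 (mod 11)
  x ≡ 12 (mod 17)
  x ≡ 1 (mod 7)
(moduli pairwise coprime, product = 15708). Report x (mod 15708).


Product of moduli M = 3 · 4 · 11 · 17 · 7 = 15708.
Merge one congruence at a time:
  Start: x ≡ 0 (mod 3).
  Combine with x ≡ 2 (mod 4); new modulus lcm = 12.
    Write x = 0 + 3·t and substitute into x ≡ 2 (mod 4): 3·t ≡ 2 − 0 = 2 (mod 4).
    The inverse of 3 mod 4 is 3 (since 3·3 = 9 = 2·4 + 1), so t ≡ 3·2 = 6 ≡ 2 (mod 4).
    Then x = 0 + 3·2 = 6, valid modulo lcm(3, 4) = 12: x ≡ 6 (mod 12).
  Combine with x ≡ 7 (mod 11); new modulus lcm = 132.
    Write x = 6 + 12·t and substitute into x ≡ 7 (mod 11): 12·t ≡ 7 − 6 = 1 (mod 11).
    Reduce coefficients mod 11: 1·t ≡ 1 (mod 11).
    So t ≡ 1 (mod 11).
    Then x = 6 + 12·1 = 18, valid modulo lcm(12, 11) = 132: x ≡ 18 (mod 132).
  Combine with x ≡ 12 (mod 17); new modulus lcm = 2244.
    Write x = 18 + 132·t and substitute into x ≡ 12 (mod 17): 132·t ≡ 12 − 18 = -6 (mod 17).
    Reduce coefficients mod 17: 13·t ≡ 11 (mod 17).
    The inverse of 13 mod 17 is 4 (since 13·4 = 52 = 3·17 + 1), so t ≡ 4·11 = 44 ≡ 10 (mod 17).
    Then x = 18 + 132·10 = 1338, valid modulo lcm(132, 17) = 2244: x ≡ 1338 (mod 2244).
  Combine with x ≡ 1 (mod 7); new modulus lcm = 15708.
    Write x = 1338 + 2244·t and substitute into x ≡ 1 (mod 7): 2244·t ≡ 1 − 1338 = -1337 (mod 7).
    Reduce coefficients mod 7: 4·t ≡ 0 (mod 7).
    The inverse of 4 mod 7 is 2 (since 4·2 = 8 = 1·7 + 1), so t ≡ 2·0 = 0 ≡ 0 (mod 7).
    Then x = 1338 + 2244·0 = 1338, valid modulo lcm(2244, 7) = 15708: x ≡ 1338 (mod 15708).
Verify against each original: 1338 mod 3 = 0, 1338 mod 4 = 2, 1338 mod 11 = 7, 1338 mod 17 = 12, 1338 mod 7 = 1.

x ≡ 1338 (mod 15708).


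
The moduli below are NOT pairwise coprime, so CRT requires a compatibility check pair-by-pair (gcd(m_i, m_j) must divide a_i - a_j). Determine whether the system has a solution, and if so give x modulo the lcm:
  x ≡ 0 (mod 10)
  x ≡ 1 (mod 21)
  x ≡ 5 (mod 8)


Moduli 10, 21, 8 are not pairwise coprime, so CRT works modulo lcm(m_i) when all pairwise compatibility conditions hold.
Pairwise compatibility: gcd(m_i, m_j) must divide a_i - a_j for every pair.
Merge one congruence at a time:
  Start: x ≡ 0 (mod 10).
  Combine with x ≡ 1 (mod 21): gcd(10, 21) = 1; 1 - 0 = 1, which IS divisible by 1, so compatible.
    Write x = 0 + 10·t and substitute into x ≡ 1 (mod 21): 10·t ≡ 1 − 0 = 1 (mod 21).
    The inverse of 10 mod 21 is 19 (since 10·19 = 190 = 9·21 + 1), so t ≡ 19·1 = 19 ≡ 19 (mod 21).
    Then x = 0 + 10·19 = 190, valid modulo lcm(10, 21) = 210: x ≡ 190 (mod 210).
  Combine with x ≡ 5 (mod 8): gcd(210, 8) = 2, and 5 - 190 = -185 is NOT divisible by 2.
    ⇒ system is inconsistent (no integer solution).

No solution (the system is inconsistent).


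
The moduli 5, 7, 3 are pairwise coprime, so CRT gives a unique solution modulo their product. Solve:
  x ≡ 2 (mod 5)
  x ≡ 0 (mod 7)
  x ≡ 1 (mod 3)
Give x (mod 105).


Moduli 5, 7, 3 are pairwise coprime; by CRT there is a unique solution modulo M = 5 · 7 · 3 = 105.
Solve pairwise, accumulating the modulus:
  Start with x ≡ 2 (mod 5).
  Combine with x ≡ 0 (mod 7): since gcd(5, 7) = 1, we get a unique residue mod 35.
    Write x = 2 + 5·t and substitute into x ≡ 0 (mod 7): 5·t ≡ 0 − 2 = -2 (mod 7).
    Reduce coefficients mod 7: 5·t ≡ 5 (mod 7).
    The inverse of 5 mod 7 is 3 (since 5·3 = 15 = 2·7 + 1), so t ≡ 3·5 = 15 ≡ 1 (mod 7).
    Then x = 2 + 5·1 = 7, valid modulo lcm(5, 7) = 35: x ≡ 7 (mod 35).
  Combine with x ≡ 1 (mod 3): since gcd(35, 3) = 1, we get a unique residue mod 105.
    Write x = 7 + 35·t and substitute into x ≡ 1 (mod 3): 35·t ≡ 1 − 7 = -6 (mod 3).
    Reduce coefficients mod 3: 2·t ≡ 0 (mod 3).
    The inverse of 2 mod 3 is 2 (since 2·2 = 4 = 1·3 + 1), so t ≡ 2·0 = 0 ≡ 0 (mod 3).
    Then x = 7 + 35·0 = 7, valid modulo lcm(35, 3) = 105: x ≡ 7 (mod 105).
Verify: 7 mod 5 = 2 ✓, 7 mod 7 = 0 ✓, 7 mod 3 = 1 ✓.

x ≡ 7 (mod 105).


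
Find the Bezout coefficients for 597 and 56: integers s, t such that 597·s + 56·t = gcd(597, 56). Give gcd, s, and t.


Euclidean algorithm on (597, 56) — divide until remainder is 0:
  597 = 10 · 56 + 37
  56 = 1 · 37 + 19
  37 = 1 · 19 + 18
  19 = 1 · 18 + 1
  18 = 18 · 1 + 0
gcd(597, 56) = 1.
Track Bezout coefficients alongside the remainders: start with r₀ = 597 = a·1 + b·0 (s = 1, t = 0) and r₁ = 56 = a·0 + b·1 (s = 0, t = 1); each new remainder r_{k+1} = r_{k-1} − q_k·r_k inherits s_{k+1} = s_{k-1} − q_k·s_k, t_{k+1} = t_{k-1} − q_k·t_k, so r_k = a·s_k + b·t_k at every step:
  q = 10: r = 37, s = 1 − 10·0 = 1, t = 0 − 10·1 = -10  (check: 597·1 + 56·(-10) = 37)
  q = 1: r = 19, s = 0 − 1·1 = -1, t = 1 − 1·(-10) = 11  (check: 597·(-1) + 56·11 = 19)
  q = 1: r = 18, s = 1 − 1·(-1) = 2, t = -10 − 1·11 = -21  (check: 597·2 + 56·(-21) = 18)
  q = 1: r = 1, s = -1 − 1·2 = -3, t = 11 − 1·(-21) = 32  (check: 597·(-3) + 56·32 = 1)
The row with r = 1 (the gcd) gives the Bezout coefficients s = -3, t = 32.
Result: 597 · (-3) + 56 · (32) = 1.

gcd(597, 56) = 1; s = -3, t = 32 (check: 597·(-3) + 56·32 = 1).


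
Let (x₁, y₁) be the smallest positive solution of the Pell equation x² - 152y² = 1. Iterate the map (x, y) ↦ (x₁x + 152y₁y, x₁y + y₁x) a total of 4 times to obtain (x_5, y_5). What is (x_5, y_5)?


Step 1: Find the fundamental solution (x₁, y₁) of x² - 152y² = 1.
  Expand √152 as a continued fraction. a₀ = ⌊√152⌋ = 12; iterate m_{k+1} = d_k·a_k − m_k, d_{k+1} = (152 − m_{k+1}²)/d_k, a_{k+1} = ⌊(a₀ + m_{k+1})/d_{k+1}⌋ (starting m₀ = 0, d₀ = 1), with convergents p_k = a_k·p_{k-1} + p_{k-2}, q_k = a_k·q_{k-1} + q_{k-2} (p₋₁ = 1, q₋₁ = 0):
  k = 0: a₀ = 12; p₀/q₀ = 12/1; p₀² − 152·q₀² = 144 − 152 = -8.
  k = 1: m = 12, d = 8, a = ⌊(12 + 12)/8⌋ = 3; p/q = (3·12 + 1)/(3·1 + 0) = 37/3; p² − 152·q² = 1369 − 1368 = 1.
  The first convergent with p² − 152·q² = 1 gives the fundamental solution (x₁, y₁) = (37, 3).
Step 2: Apply the recurrence (x_{n+1}, y_{n+1}) = (x₁x_n + 152y₁y_n, x₁y_n + y₁x_n) repeatedly.
  From (x_1, y_1) = (37, 3): x_2 = 37·37 + 152·3·3 = 2737; y_2 = 37·3 + 3·37 = 222.
  From (x_2, y_2) = (2737, 222): x_3 = 37·2737 + 152·3·222 = 202501; y_3 = 37·222 + 3·2737 = 16425.
  From (x_3, y_3) = (202501, 16425): x_4 = 37·202501 + 152·3·16425 = 14982337; y_4 = 37·16425 + 3·202501 = 1215228.
  From (x_4, y_4) = (14982337, 1215228): x_5 = 37·14982337 + 152·3·1215228 = 1108490437; y_5 = 37·1215228 + 3·14982337 = 89910447.
Step 3: Verify x_5² - 152·y_5² = 1228751048920450969 - 1228751048920450968 = 1 (should be 1). ✓

(x_1, y_1) = (37, 3); (x_5, y_5) = (1108490437, 89910447).


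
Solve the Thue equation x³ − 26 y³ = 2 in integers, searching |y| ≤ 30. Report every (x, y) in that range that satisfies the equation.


The equation is x³ - 26y³ = 2. For fixed y, x³ = 26·y³ + 2, so a solution requires the RHS to be a perfect cube.
Strategy: iterate y from -30 to 30, compute RHS = 26·y³ + 2, and check whether it is a (positive or negative) perfect cube.
Check small values of y:
  y = 0: RHS = 2 is not a perfect cube.
  y = 1: RHS = 28 is not a perfect cube.
  y = -1: RHS = -24 is not a perfect cube.
  y = 2: RHS = 210 is not a perfect cube.
  y = -2: RHS = -206 is not a perfect cube.
  y = 3: RHS = 704 is not a perfect cube.
  y = -3: RHS = -700 is not a perfect cube.
Continuing the search up to |y| = 30 finds no solutions either.
No (x, y) in the scanned range satisfies the equation.

No integer solutions with |y| ≤ 30.


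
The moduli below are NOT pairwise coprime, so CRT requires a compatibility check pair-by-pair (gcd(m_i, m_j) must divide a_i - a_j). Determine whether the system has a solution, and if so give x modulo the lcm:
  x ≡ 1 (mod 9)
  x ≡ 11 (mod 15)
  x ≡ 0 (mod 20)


Moduli 9, 15, 20 are not pairwise coprime, so CRT works modulo lcm(m_i) when all pairwise compatibility conditions hold.
Pairwise compatibility: gcd(m_i, m_j) must divide a_i - a_j for every pair.
Merge one congruence at a time:
  Start: x ≡ 1 (mod 9).
  Combine with x ≡ 11 (mod 15): gcd(9, 15) = 3, and 11 - 1 = 10 is NOT divisible by 3.
    ⇒ system is inconsistent (no integer solution).

No solution (the system is inconsistent).


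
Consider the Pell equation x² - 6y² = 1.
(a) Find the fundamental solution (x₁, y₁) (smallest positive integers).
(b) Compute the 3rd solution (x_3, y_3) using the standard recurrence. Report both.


Step 1: Find the fundamental solution (x₁, y₁) of x² - 6y² = 1.
  Expand √6 as a continued fraction. a₀ = ⌊√6⌋ = 2; iterate m_{k+1} = d_k·a_k − m_k, d_{k+1} = (6 − m_{k+1}²)/d_k, a_{k+1} = ⌊(a₀ + m_{k+1})/d_{k+1}⌋ (starting m₀ = 0, d₀ = 1), with convergents p_k = a_k·p_{k-1} + p_{k-2}, q_k = a_k·q_{k-1} + q_{k-2} (p₋₁ = 1, q₋₁ = 0):
  k = 0: a₀ = 2; p₀/q₀ = 2/1; p₀² − 6·q₀² = 4 − 6 = -2.
  k = 1: m = 2, d = 2, a = ⌊(2 + 2)/2⌋ = 2; p/q = (2·2 + 1)/(2·1 + 0) = 5/2; p² − 6·q² = 25 − 24 = 1.
  The first convergent with p² − 6·q² = 1 gives the fundamental solution (x₁, y₁) = (5, 2).
Step 2: Apply the recurrence (x_{n+1}, y_{n+1}) = (x₁x_n + 6y₁y_n, x₁y_n + y₁x_n) repeatedly.
  From (x_1, y_1) = (5, 2): x_2 = 5·5 + 6·2·2 = 49; y_2 = 5·2 + 2·5 = 20.
  From (x_2, y_2) = (49, 20): x_3 = 5·49 + 6·2·20 = 485; y_3 = 5·20 + 2·49 = 198.
Step 3: Verify x_3² - 6·y_3² = 235225 - 235224 = 1 (should be 1). ✓

(x_1, y_1) = (5, 2); (x_3, y_3) = (485, 198).


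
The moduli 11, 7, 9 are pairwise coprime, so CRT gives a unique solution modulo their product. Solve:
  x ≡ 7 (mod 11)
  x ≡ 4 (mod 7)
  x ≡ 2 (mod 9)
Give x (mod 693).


Moduli 11, 7, 9 are pairwise coprime; by CRT there is a unique solution modulo M = 11 · 7 · 9 = 693.
Solve pairwise, accumulating the modulus:
  Start with x ≡ 7 (mod 11).
  Combine with x ≡ 4 (mod 7): since gcd(11, 7) = 1, we get a unique residue mod 77.
    Write x = 7 + 11·t and substitute into x ≡ 4 (mod 7): 11·t ≡ 4 − 7 = -3 (mod 7).
    Reduce coefficients mod 7: 4·t ≡ 4 (mod 7).
    The inverse of 4 mod 7 is 2 (since 4·2 = 8 = 1·7 + 1), so t ≡ 2·4 = 8 ≡ 1 (mod 7).
    Then x = 7 + 11·1 = 18, valid modulo lcm(11, 7) = 77: x ≡ 18 (mod 77).
  Combine with x ≡ 2 (mod 9): since gcd(77, 9) = 1, we get a unique residue mod 693.
    Write x = 18 + 77·t and substitute into x ≡ 2 (mod 9): 77·t ≡ 2 − 18 = -16 (mod 9).
    Reduce coefficients mod 9: 5·t ≡ 2 (mod 9).
    The inverse of 5 mod 9 is 2 (since 5·2 = 10 = 1·9 + 1), so t ≡ 2·2 = 4 ≡ 4 (mod 9).
    Then x = 18 + 77·4 = 326, valid modulo lcm(77, 9) = 693: x ≡ 326 (mod 693).
Verify: 326 mod 11 = 7 ✓, 326 mod 7 = 4 ✓, 326 mod 9 = 2 ✓.

x ≡ 326 (mod 693).


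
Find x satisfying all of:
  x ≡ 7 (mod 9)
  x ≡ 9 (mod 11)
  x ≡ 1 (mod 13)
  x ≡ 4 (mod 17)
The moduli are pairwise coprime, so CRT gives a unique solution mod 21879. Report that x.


Product of moduli M = 9 · 11 · 13 · 17 = 21879.
Merge one congruence at a time:
  Start: x ≡ 7 (mod 9).
  Combine with x ≡ 9 (mod 11); new modulus lcm = 99.
    Write x = 7 + 9·t and substitute into x ≡ 9 (mod 11): 9·t ≡ 9 − 7 = 2 (mod 11).
    The inverse of 9 mod 11 is 5 (since 9·5 = 45 = 4·11 + 1), so t ≡ 5·2 = 10 ≡ 10 (mod 11).
    Then x = 7 + 9·10 = 97, valid modulo lcm(9, 11) = 99: x ≡ 97 (mod 99).
  Combine with x ≡ 1 (mod 13); new modulus lcm = 1287.
    Write x = 97 + 99·t and substitute into x ≡ 1 (mod 13): 99·t ≡ 1 − 97 = -96 (mod 13).
    Reduce coefficients mod 13: 8·t ≡ 8 (mod 13).
    The inverse of 8 mod 13 is 5 (since 8·5 = 40 = 3·13 + 1), so t ≡ 5·8 = 40 ≡ 1 (mod 13).
    Then x = 97 + 99·1 = 196, valid modulo lcm(99, 13) = 1287: x ≡ 196 (mod 1287).
  Combine with x ≡ 4 (mod 17); new modulus lcm = 21879.
    Write x = 196 + 1287·t and substitute into x ≡ 4 (mod 17): 1287·t ≡ 4 − 196 = -192 (mod 17).
    Reduce coefficients mod 17: 12·t ≡ 12 (mod 17).
    The inverse of 12 mod 17 is 10 (since 12·10 = 120 = 7·17 + 1), so t ≡ 10·12 = 120 ≡ 1 (mod 17).
    Then x = 196 + 1287·1 = 1483, valid modulo lcm(1287, 17) = 21879: x ≡ 1483 (mod 21879).
Verify against each original: 1483 mod 9 = 7, 1483 mod 11 = 9, 1483 mod 13 = 1, 1483 mod 17 = 4.

x ≡ 1483 (mod 21879).


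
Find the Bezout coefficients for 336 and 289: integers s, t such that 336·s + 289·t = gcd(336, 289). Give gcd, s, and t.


Euclidean algorithm on (336, 289) — divide until remainder is 0:
  336 = 1 · 289 + 47
  289 = 6 · 47 + 7
  47 = 6 · 7 + 5
  7 = 1 · 5 + 2
  5 = 2 · 2 + 1
  2 = 2 · 1 + 0
gcd(336, 289) = 1.
Track Bezout coefficients alongside the remainders: start with r₀ = 336 = a·1 + b·0 (s = 1, t = 0) and r₁ = 289 = a·0 + b·1 (s = 0, t = 1); each new remainder r_{k+1} = r_{k-1} − q_k·r_k inherits s_{k+1} = s_{k-1} − q_k·s_k, t_{k+1} = t_{k-1} − q_k·t_k, so r_k = a·s_k + b·t_k at every step:
  q = 1: r = 47, s = 1 − 1·0 = 1, t = 0 − 1·1 = -1  (check: 336·1 + 289·(-1) = 47)
  q = 6: r = 7, s = 0 − 6·1 = -6, t = 1 − 6·(-1) = 7  (check: 336·(-6) + 289·7 = 7)
  q = 6: r = 5, s = 1 − 6·(-6) = 37, t = -1 − 6·7 = -43  (check: 336·37 + 289·(-43) = 5)
  q = 1: r = 2, s = -6 − 1·37 = -43, t = 7 − 1·(-43) = 50  (check: 336·(-43) + 289·50 = 2)
  q = 2: r = 1, s = 37 − 2·(-43) = 123, t = -43 − 2·50 = -143  (check: 336·123 + 289·(-143) = 1)
The row with r = 1 (the gcd) gives the Bezout coefficients s = 123, t = -143.
Result: 336 · (123) + 289 · (-143) = 1.

gcd(336, 289) = 1; s = 123, t = -143 (check: 336·123 + 289·(-143) = 1).


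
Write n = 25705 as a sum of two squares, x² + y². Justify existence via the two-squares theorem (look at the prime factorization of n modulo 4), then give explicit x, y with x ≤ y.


Step 1: Factor n = 25705 = 5 · 53 · 97.
Step 2: Check the mod-4 condition on each prime factor: 5 ≡ 1 (mod 4), exponent 1; 53 ≡ 1 (mod 4), exponent 1; 97 ≡ 1 (mod 4), exponent 1.
All primes ≡ 3 (mod 4) appear to even exponent (or don't appear), so by the two-squares theorem n IS expressible as a sum of two squares.
Step 3: Build a representation. Here n = 5 · 53 · 97 is a product of primes ≡ 1 (mod 4). Each prime p ≡ 1 (mod 4) is itself a sum of two squares; find a² by testing p − a² for a perfect square:
  5: 5 − 1² = 4 = 2² ⇒ 5 = 1² + 2².
  53: 53 − 1² = 52, 53 − 2² = 49 = 7² ⇒ 53 = 2² + 7².
  97: 97 − 1² = 96, 97 − 2² = 93, 97 − 3² = 88, 97 − 4² = 81 = 9² ⇒ 97 = 4² + 9².
  Combine using the Brahmagupta–Fibonacci identity (a² + b²)(c² + d²) = (ac − bd)² + (ad + bc)² = (ac + bd)² + (ad − bc)²:
  5 · 53 = 265: from (1² + 2²)(2² + 7²), take (1·2 − 2·7, 1·7 + 2·2) = (2 − 14, 7 + 4) = (-12, 11); dropping signs (only squares matter) gives (12, 11); check 12² + 11² = 144 + 121 = 265 ✓.
  265 · 97 = 25705: from (12² + 11²)(4² + 9²), take (12·4 − 11·9, 12·9 + 11·4) = (48 − 99, 108 + 44) = (-51, 152); dropping signs (only squares matter) gives (51, 152); check 51² + 152² = 2601 + 23104 = 25705 ✓.
Step 4: Order so x ≤ y and verify: 51² + 152² = 2601 + 23104 = 25705 = n. ✓

n = 25705 = 51² + 152² (one valid representation with x ≤ y).


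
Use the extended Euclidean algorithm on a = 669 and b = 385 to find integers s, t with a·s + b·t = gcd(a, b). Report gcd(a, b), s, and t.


Euclidean algorithm on (669, 385) — divide until remainder is 0:
  669 = 1 · 385 + 284
  385 = 1 · 284 + 101
  284 = 2 · 101 + 82
  101 = 1 · 82 + 19
  82 = 4 · 19 + 6
  19 = 3 · 6 + 1
  6 = 6 · 1 + 0
gcd(669, 385) = 1.
Track Bezout coefficients alongside the remainders: start with r₀ = 669 = a·1 + b·0 (s = 1, t = 0) and r₁ = 385 = a·0 + b·1 (s = 0, t = 1); each new remainder r_{k+1} = r_{k-1} − q_k·r_k inherits s_{k+1} = s_{k-1} − q_k·s_k, t_{k+1} = t_{k-1} − q_k·t_k, so r_k = a·s_k + b·t_k at every step:
  q = 1: r = 284, s = 1 − 1·0 = 1, t = 0 − 1·1 = -1  (check: 669·1 + 385·(-1) = 284)
  q = 1: r = 101, s = 0 − 1·1 = -1, t = 1 − 1·(-1) = 2  (check: 669·(-1) + 385·2 = 101)
  q = 2: r = 82, s = 1 − 2·(-1) = 3, t = -1 − 2·2 = -5  (check: 669·3 + 385·(-5) = 82)
  q = 1: r = 19, s = -1 − 1·3 = -4, t = 2 − 1·(-5) = 7  (check: 669·(-4) + 385·7 = 19)
  q = 4: r = 6, s = 3 − 4·(-4) = 19, t = -5 − 4·7 = -33  (check: 669·19 + 385·(-33) = 6)
  q = 3: r = 1, s = -4 − 3·19 = -61, t = 7 − 3·(-33) = 106  (check: 669·(-61) + 385·106 = 1)
The row with r = 1 (the gcd) gives the Bezout coefficients s = -61, t = 106.
Result: 669 · (-61) + 385 · (106) = 1.

gcd(669, 385) = 1; s = -61, t = 106 (check: 669·(-61) + 385·106 = 1).


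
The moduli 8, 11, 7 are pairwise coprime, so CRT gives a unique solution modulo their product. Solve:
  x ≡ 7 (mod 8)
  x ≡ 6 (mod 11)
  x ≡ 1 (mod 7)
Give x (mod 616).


Moduli 8, 11, 7 are pairwise coprime; by CRT there is a unique solution modulo M = 8 · 11 · 7 = 616.
Solve pairwise, accumulating the modulus:
  Start with x ≡ 7 (mod 8).
  Combine with x ≡ 6 (mod 11): since gcd(8, 11) = 1, we get a unique residue mod 88.
    Write x = 7 + 8·t and substitute into x ≡ 6 (mod 11): 8·t ≡ 6 − 7 = -1 (mod 11).
    Reduce coefficients mod 11: 8·t ≡ 10 (mod 11).
    The inverse of 8 mod 11 is 7 (since 8·7 = 56 = 5·11 + 1), so t ≡ 7·10 = 70 ≡ 4 (mod 11).
    Then x = 7 + 8·4 = 39, valid modulo lcm(8, 11) = 88: x ≡ 39 (mod 88).
  Combine with x ≡ 1 (mod 7): since gcd(88, 7) = 1, we get a unique residue mod 616.
    Write x = 39 + 88·t and substitute into x ≡ 1 (mod 7): 88·t ≡ 1 − 39 = -38 (mod 7).
    Reduce coefficients mod 7: 4·t ≡ 4 (mod 7).
    The inverse of 4 mod 7 is 2 (since 4·2 = 8 = 1·7 + 1), so t ≡ 2·4 = 8 ≡ 1 (mod 7).
    Then x = 39 + 88·1 = 127, valid modulo lcm(88, 7) = 616: x ≡ 127 (mod 616).
Verify: 127 mod 8 = 7 ✓, 127 mod 11 = 6 ✓, 127 mod 7 = 1 ✓.

x ≡ 127 (mod 616).


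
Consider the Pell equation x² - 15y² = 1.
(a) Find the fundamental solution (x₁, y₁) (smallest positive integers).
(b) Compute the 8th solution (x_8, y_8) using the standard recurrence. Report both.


Step 1: Find the fundamental solution (x₁, y₁) of x² - 15y² = 1.
  Expand √15 as a continued fraction. a₀ = ⌊√15⌋ = 3; iterate m_{k+1} = d_k·a_k − m_k, d_{k+1} = (15 − m_{k+1}²)/d_k, a_{k+1} = ⌊(a₀ + m_{k+1})/d_{k+1}⌋ (starting m₀ = 0, d₀ = 1), with convergents p_k = a_k·p_{k-1} + p_{k-2}, q_k = a_k·q_{k-1} + q_{k-2} (p₋₁ = 1, q₋₁ = 0):
  k = 0: a₀ = 3; p₀/q₀ = 3/1; p₀² − 15·q₀² = 9 − 15 = -6.
  k = 1: m = 3, d = 6, a = ⌊(3 + 3)/6⌋ = 1; p/q = (1·3 + 1)/(1·1 + 0) = 4/1; p² − 15·q² = 16 − 15 = 1.
  The first convergent with p² − 15·q² = 1 gives the fundamental solution (x₁, y₁) = (4, 1).
Step 2: Apply the recurrence (x_{n+1}, y_{n+1}) = (x₁x_n + 15y₁y_n, x₁y_n + y₁x_n) repeatedly.
  From (x_1, y_1) = (4, 1): x_2 = 4·4 + 15·1·1 = 31; y_2 = 4·1 + 1·4 = 8.
  From (x_2, y_2) = (31, 8): x_3 = 4·31 + 15·1·8 = 244; y_3 = 4·8 + 1·31 = 63.
  From (x_3, y_3) = (244, 63): x_4 = 4·244 + 15·1·63 = 1921; y_4 = 4·63 + 1·244 = 496.
  From (x_4, y_4) = (1921, 496): x_5 = 4·1921 + 15·1·496 = 15124; y_5 = 4·496 + 1·1921 = 3905.
  From (x_5, y_5) = (15124, 3905): x_6 = 4·15124 + 15·1·3905 = 119071; y_6 = 4·3905 + 1·15124 = 30744.
  From (x_6, y_6) = (119071, 30744): x_7 = 4·119071 + 15·1·30744 = 937444; y_7 = 4·30744 + 1·119071 = 242047.
  From (x_7, y_7) = (937444, 242047): x_8 = 4·937444 + 15·1·242047 = 7380481; y_8 = 4·242047 + 1·937444 = 1905632.
Step 3: Verify x_8² - 15·y_8² = 54471499791361 - 54471499791360 = 1 (should be 1). ✓

(x_1, y_1) = (4, 1); (x_8, y_8) = (7380481, 1905632).


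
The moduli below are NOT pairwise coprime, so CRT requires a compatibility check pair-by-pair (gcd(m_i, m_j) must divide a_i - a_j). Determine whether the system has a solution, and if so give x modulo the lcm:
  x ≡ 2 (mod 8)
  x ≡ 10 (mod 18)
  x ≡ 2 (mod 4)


Moduli 8, 18, 4 are not pairwise coprime, so CRT works modulo lcm(m_i) when all pairwise compatibility conditions hold.
Pairwise compatibility: gcd(m_i, m_j) must divide a_i - a_j for every pair.
Merge one congruence at a time:
  Start: x ≡ 2 (mod 8).
  Combine with x ≡ 10 (mod 18): gcd(8, 18) = 2; 10 - 2 = 8, which IS divisible by 2, so compatible.
    Write x = 2 + 8·t and substitute into x ≡ 10 (mod 18): 8·t ≡ 10 − 2 = 8 (mod 18).
    Divide the congruence (and modulus) by g = 2: 4·t ≡ 4 (mod 9).
    The inverse of 4 mod 9 is 7 (since 4·7 = 28 = 3·9 + 1), so t ≡ 7·4 = 28 ≡ 1 (mod 9).
    Then x = 2 + 8·1 = 10, valid modulo lcm(8, 18) = 72: x ≡ 10 (mod 72).
  Combine with x ≡ 2 (mod 4): gcd(72, 4) = 4; 2 - 10 = -8, which IS divisible by 4, so compatible.
    Write x = 10 + 72·t and substitute into x ≡ 2 (mod 4): 72·t ≡ 2 − 10 = -8 (mod 4).
    Divide the congruence (and modulus) by g = 4: 18·t ≡ -2 (mod 1).
    Modulo 1 every t works; take t = 0.
    Then x = 10 + 72·0 = 10, valid modulo lcm(72, 4) = 72: x ≡ 10 (mod 72).
Verify: 10 mod 8 = 2, 10 mod 18 = 10, 10 mod 4 = 2.

x ≡ 10 (mod 72).


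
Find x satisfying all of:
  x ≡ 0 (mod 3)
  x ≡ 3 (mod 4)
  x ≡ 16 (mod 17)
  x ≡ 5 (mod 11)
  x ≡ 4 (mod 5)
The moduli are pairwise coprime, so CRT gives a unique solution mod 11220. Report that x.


Product of moduli M = 3 · 4 · 17 · 11 · 5 = 11220.
Merge one congruence at a time:
  Start: x ≡ 0 (mod 3).
  Combine with x ≡ 3 (mod 4); new modulus lcm = 12.
    Write x = 0 + 3·t and substitute into x ≡ 3 (mod 4): 3·t ≡ 3 − 0 = 3 (mod 4).
    The inverse of 3 mod 4 is 3 (since 3·3 = 9 = 2·4 + 1), so t ≡ 3·3 = 9 ≡ 1 (mod 4).
    Then x = 0 + 3·1 = 3, valid modulo lcm(3, 4) = 12: x ≡ 3 (mod 12).
  Combine with x ≡ 16 (mod 17); new modulus lcm = 204.
    Write x = 3 + 12·t and substitute into x ≡ 16 (mod 17): 12·t ≡ 16 − 3 = 13 (mod 17).
    The inverse of 12 mod 17 is 10 (since 12·10 = 120 = 7·17 + 1), so t ≡ 10·13 = 130 ≡ 11 (mod 17).
    Then x = 3 + 12·11 = 135, valid modulo lcm(12, 17) = 204: x ≡ 135 (mod 204).
  Combine with x ≡ 5 (mod 11); new modulus lcm = 2244.
    Write x = 135 + 204·t and substitute into x ≡ 5 (mod 11): 204·t ≡ 5 − 135 = -130 (mod 11).
    Reduce coefficients mod 11: 6·t ≡ 2 (mod 11).
    The inverse of 6 mod 11 is 2 (since 6·2 = 12 = 1·11 + 1), so t ≡ 2·2 = 4 ≡ 4 (mod 11).
    Then x = 135 + 204·4 = 951, valid modulo lcm(204, 11) = 2244: x ≡ 951 (mod 2244).
  Combine with x ≡ 4 (mod 5); new modulus lcm = 11220.
    Write x = 951 + 2244·t and substitute into x ≡ 4 (mod 5): 2244·t ≡ 4 − 951 = -947 (mod 5).
    Reduce coefficients mod 5: 4·t ≡ 3 (mod 5).
    The inverse of 4 mod 5 is 4 (since 4·4 = 16 = 3·5 + 1), so t ≡ 4·3 = 12 ≡ 2 (mod 5).
    Then x = 951 + 2244·2 = 5439, valid modulo lcm(2244, 5) = 11220: x ≡ 5439 (mod 11220).
Verify against each original: 5439 mod 3 = 0, 5439 mod 4 = 3, 5439 mod 17 = 16, 5439 mod 11 = 5, 5439 mod 5 = 4.

x ≡ 5439 (mod 11220).
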